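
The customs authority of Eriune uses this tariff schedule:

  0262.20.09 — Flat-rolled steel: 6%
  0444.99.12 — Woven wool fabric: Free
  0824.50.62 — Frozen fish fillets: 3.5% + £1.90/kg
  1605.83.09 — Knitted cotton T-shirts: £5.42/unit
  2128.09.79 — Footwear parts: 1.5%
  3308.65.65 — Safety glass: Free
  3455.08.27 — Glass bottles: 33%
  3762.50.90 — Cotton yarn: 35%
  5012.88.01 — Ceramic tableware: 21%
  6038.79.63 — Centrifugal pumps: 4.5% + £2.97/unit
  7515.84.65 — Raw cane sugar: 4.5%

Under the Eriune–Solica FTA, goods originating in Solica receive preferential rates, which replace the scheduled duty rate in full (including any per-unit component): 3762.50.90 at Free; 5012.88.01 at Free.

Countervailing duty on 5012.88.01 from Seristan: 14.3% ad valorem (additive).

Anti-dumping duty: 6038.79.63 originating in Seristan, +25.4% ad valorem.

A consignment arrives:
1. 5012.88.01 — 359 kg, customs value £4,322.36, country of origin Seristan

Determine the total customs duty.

Line 1 (5012.88.01, Seristan, 359 kg, £4,322.36):
Base rate for 5012.88.01 is 21%.
5012.88.01 has an FTA preferential rate, but origin Seristan is not Solica; base rate stands.
Additional duty on 5012.88.01 from Seristan: +14.3%. Applied ad valorem rate: 21% + 14.3% = 35.3%.
Duty = £4,322.36 × 35.3% = £1,525.79.

£1,525.79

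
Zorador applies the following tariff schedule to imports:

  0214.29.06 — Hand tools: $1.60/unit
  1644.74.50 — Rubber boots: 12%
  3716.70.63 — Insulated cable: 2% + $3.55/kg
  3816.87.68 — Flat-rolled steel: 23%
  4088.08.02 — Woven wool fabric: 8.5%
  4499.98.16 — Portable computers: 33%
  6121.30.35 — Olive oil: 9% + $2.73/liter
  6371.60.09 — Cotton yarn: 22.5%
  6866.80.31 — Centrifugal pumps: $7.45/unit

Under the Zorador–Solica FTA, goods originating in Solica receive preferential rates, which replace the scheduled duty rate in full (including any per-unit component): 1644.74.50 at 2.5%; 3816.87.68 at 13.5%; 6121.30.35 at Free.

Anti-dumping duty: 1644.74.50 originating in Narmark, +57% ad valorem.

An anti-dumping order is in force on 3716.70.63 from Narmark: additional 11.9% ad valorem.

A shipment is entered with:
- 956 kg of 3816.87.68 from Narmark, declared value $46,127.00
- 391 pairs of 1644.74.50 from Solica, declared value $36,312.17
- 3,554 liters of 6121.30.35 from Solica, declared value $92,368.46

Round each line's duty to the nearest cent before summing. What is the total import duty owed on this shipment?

$11,517.01

Line 1 (3816.87.68, Narmark, 956 kg, $46,127.00):
Base rate for 3816.87.68 is 23%.
3816.87.68 has an FTA preferential rate, but origin Narmark is not Solica; base rate stands.
Duty = $46,127.00 × 23% = $10,609.21.
Line 2 (1644.74.50, Solica, 391 pairs, $36,312.17):
Base rate for 1644.74.50 is 12%.
Origin Solica qualifies under the Zorador–Solica agreement and 1644.74.50 is covered: preferential rate 2.5% applies instead.
The additional-duty order on 1644.74.50 targets Narmark, not Solica; it does not apply.
Duty = $36,312.17 × 2.5% = $907.80.
Line 3 (6121.30.35, Solica, 3,554 liters, $92,368.46):
Base rate for 6121.30.35 is 9% + $2.73/liter.
Origin Solica qualifies under the Zorador–Solica agreement and 6121.30.35 is covered: preferential rate Free applies instead.
Duty = $92,368.46 × 0% = $0.00.
Total = $10,609.21 + $907.80 + $0.00 = $11,517.01.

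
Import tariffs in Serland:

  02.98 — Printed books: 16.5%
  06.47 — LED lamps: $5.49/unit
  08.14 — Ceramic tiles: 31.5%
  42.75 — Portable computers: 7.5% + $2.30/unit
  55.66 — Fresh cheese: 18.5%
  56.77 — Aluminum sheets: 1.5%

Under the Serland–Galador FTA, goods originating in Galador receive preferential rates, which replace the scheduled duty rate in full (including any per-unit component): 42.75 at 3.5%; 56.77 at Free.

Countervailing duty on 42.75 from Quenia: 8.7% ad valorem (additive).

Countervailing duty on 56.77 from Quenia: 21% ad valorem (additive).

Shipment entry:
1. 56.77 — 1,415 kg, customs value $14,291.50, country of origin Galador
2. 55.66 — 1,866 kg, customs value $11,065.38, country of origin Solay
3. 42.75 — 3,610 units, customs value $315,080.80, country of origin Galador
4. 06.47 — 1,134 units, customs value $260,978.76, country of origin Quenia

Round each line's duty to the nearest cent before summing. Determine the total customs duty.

$19,300.59

Line 1 (56.77, Galador, 1,415 kg, $14,291.50):
Base rate for 56.77 is 1.5%.
Origin Galador qualifies under the Serland–Galador agreement and 56.77 is covered: preferential rate Free applies instead.
The additional-duty order on 56.77 targets Quenia, not Galador; it does not apply.
Duty = $14,291.50 × 0% = $0.00.
Line 2 (55.66, Solay, 1,866 kg, $11,065.38):
Base rate for 55.66 is 18.5%.
Duty = $11,065.38 × 18.5% = $2,047.10.
Line 3 (42.75, Galador, 3,610 units, $315,080.80):
Base rate for 42.75 is 7.5% + $2.30/unit.
Origin Galador qualifies under the Serland–Galador agreement and 42.75 is covered: preferential rate 3.5% applies instead.
The additional-duty order on 42.75 targets Quenia, not Galador; it does not apply.
Duty = $315,080.80 × 3.5% = $11,027.83.
Line 4 (06.47, Quenia, 1,134 units, $260,978.76):
Base rate for 06.47 is $5.49/unit.
Duty = 1,134 × $5.49 = $6,225.66.
Total = $0.00 + $2,047.10 + $11,027.83 + $6,225.66 = $19,300.59.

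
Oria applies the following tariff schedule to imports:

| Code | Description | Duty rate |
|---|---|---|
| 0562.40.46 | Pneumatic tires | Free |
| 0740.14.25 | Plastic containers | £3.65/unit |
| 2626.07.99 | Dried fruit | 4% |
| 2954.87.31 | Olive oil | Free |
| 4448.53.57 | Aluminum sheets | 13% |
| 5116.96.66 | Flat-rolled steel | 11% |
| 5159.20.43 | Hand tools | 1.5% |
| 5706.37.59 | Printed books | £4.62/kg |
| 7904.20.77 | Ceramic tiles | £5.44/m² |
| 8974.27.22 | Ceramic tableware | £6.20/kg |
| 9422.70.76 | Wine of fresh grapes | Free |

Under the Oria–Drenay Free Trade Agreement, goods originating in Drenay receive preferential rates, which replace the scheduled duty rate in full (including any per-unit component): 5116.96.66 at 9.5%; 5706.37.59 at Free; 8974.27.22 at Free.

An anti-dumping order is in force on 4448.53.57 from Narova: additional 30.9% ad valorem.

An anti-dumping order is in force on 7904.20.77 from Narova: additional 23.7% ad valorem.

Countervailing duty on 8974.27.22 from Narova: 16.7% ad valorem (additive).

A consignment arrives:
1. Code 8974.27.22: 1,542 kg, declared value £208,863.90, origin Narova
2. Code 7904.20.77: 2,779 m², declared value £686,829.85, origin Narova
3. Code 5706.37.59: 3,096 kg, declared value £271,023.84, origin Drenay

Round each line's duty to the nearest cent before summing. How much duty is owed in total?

£222,337.10

Line 1 (8974.27.22, Narova, 1,542 kg, £208,863.90):
Base rate for 8974.27.22 is £6.20/kg.
8974.27.22 has an FTA preferential rate, but origin Narova is not Drenay; base rate stands.
Additional duty on 8974.27.22 from Narova: +16.7% ad valorem. Applied ad valorem rate = 16.7%.
Duty = £208,863.90 × 16.7% + 1,542 × £6.20 = £44,440.67.
Line 2 (7904.20.77, Narova, 2,779 m², £686,829.85):
Base rate for 7904.20.77 is £5.44/m².
Additional duty on 7904.20.77 from Narova: +23.7% ad valorem. Applied ad valorem rate = 23.7%.
Duty = £686,829.85 × 23.7% + 2,779 × £5.44 = £177,896.43.
Line 3 (5706.37.59, Drenay, 3,096 kg, £271,023.84):
Base rate for 5706.37.59 is £4.62/kg.
Origin Drenay qualifies under the Oria–Drenay agreement and 5706.37.59 is covered: preferential rate Free applies instead.
Duty = £271,023.84 × 0% = £0.00.
Total = £44,440.67 + £177,896.43 + £0.00 = £222,337.10.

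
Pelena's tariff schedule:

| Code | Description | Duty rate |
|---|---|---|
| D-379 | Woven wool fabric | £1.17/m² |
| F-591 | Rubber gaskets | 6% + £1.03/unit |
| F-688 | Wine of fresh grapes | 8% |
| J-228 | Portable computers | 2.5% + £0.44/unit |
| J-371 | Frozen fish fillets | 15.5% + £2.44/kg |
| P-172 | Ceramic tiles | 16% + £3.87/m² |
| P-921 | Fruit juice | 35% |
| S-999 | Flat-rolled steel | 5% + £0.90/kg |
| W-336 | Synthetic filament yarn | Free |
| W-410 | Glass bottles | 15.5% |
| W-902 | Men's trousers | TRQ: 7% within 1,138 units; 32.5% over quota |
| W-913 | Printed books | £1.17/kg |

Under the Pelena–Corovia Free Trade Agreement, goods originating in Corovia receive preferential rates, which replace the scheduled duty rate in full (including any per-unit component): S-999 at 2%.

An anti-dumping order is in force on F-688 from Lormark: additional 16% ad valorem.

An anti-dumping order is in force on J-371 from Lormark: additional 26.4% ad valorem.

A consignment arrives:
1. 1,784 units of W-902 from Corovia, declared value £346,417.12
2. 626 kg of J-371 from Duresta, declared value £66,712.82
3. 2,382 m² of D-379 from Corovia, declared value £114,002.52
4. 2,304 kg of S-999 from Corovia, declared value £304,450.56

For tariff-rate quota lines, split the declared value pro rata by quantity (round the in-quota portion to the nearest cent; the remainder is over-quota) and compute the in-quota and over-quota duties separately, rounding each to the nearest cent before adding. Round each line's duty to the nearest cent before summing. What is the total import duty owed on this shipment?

£76,980.35

Line 1 (W-902, Corovia, 1,784 units, £346,417.12):
Code W-902 is under a tariff-rate quota (threshold 1,138 units). In-quota: 1,138 units at 7%; over-quota: 646 units at 32.5%.
Pro-rata value split: in-quota = £346,417.12 × 1,138/1,784 = £220,976.84; over-quota = £346,417.12 − £220,976.84 = £125,440.28.
In-quota duty = £220,976.84 × 7% = £15,468.38. Over-quota duty = £125,440.28 × 32.5% = £40,768.09.
Line duty = £15,468.38 + £40,768.09 = £56,236.47.
Line 2 (J-371, Duresta, 626 kg, £66,712.82):
Base rate for J-371 is 15.5% + £2.44/kg.
The additional-duty order on J-371 targets Lormark, not Duresta; it does not apply.
Duty = £66,712.82 × 15.5% + 626 × £2.44 = £11,867.93.
Line 3 (D-379, Corovia, 2,382 m², £114,002.52):
Base rate for D-379 is £1.17/m².
Origin Corovia is the FTA partner but D-379 is not on the preference list; base rate stands.
Duty = 2,382 × £1.17 = £2,786.94.
Line 4 (S-999, Corovia, 2,304 kg, £304,450.56):
Base rate for S-999 is 5% + £0.90/kg.
Origin Corovia qualifies under the Pelena–Corovia agreement and S-999 is covered: preferential rate 2% applies instead.
Duty = £304,450.56 × 2% = £6,089.01.
Total = £56,236.47 + £11,867.93 + £2,786.94 + £6,089.01 = £76,980.35.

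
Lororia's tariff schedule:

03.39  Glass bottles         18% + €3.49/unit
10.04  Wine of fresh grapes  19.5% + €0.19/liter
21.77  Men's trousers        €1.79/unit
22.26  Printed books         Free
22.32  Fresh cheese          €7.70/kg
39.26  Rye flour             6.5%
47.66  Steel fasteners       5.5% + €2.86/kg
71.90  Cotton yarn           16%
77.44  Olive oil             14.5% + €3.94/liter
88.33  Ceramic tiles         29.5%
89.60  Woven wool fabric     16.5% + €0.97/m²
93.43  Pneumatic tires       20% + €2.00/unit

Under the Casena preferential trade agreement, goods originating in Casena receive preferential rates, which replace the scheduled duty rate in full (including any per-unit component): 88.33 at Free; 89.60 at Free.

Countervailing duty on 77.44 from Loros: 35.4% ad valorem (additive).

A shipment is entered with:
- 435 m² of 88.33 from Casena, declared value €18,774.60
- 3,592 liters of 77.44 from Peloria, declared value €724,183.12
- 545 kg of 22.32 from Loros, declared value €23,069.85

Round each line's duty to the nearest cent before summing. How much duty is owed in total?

€123,355.53

Line 1 (88.33, Casena, 435 m², €18,774.60):
Base rate for 88.33 is 29.5%.
Origin Casena qualifies under the Lororia–Casena agreement and 88.33 is covered: preferential rate Free applies instead.
Duty = €18,774.60 × 0% = €0.00.
Line 2 (77.44, Peloria, 3,592 liters, €724,183.12):
Base rate for 77.44 is 14.5% + €3.94/liter.
The additional-duty order on 77.44 targets Loros, not Peloria; it does not apply.
Duty = €724,183.12 × 14.5% + 3,592 × €3.94 = €119,159.03.
Line 3 (22.32, Loros, 545 kg, €23,069.85):
Base rate for 22.32 is €7.70/kg.
Duty = 545 × €7.70 = €4,196.50.
Total = €0.00 + €119,159.03 + €4,196.50 = €123,355.53.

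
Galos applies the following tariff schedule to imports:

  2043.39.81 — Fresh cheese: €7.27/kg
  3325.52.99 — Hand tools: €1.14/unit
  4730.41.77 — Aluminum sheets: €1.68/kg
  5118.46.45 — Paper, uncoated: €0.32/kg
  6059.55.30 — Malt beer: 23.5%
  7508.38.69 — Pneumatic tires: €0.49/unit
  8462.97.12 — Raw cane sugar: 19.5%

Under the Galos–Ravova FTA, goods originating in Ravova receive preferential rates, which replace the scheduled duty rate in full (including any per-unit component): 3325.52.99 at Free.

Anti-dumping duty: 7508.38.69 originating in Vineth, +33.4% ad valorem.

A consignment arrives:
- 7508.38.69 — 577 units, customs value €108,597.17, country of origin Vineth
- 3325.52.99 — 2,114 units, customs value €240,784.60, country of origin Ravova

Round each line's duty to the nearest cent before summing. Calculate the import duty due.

Line 1 (7508.38.69, Vineth, 577 units, €108,597.17):
Base rate for 7508.38.69 is €0.49/unit.
Additional duty on 7508.38.69 from Vineth: +33.4% ad valorem. Applied ad valorem rate = 33.4%.
Duty = €108,597.17 × 33.4% + 577 × €0.49 = €36,554.18.
Line 2 (3325.52.99, Ravova, 2,114 units, €240,784.60):
Base rate for 3325.52.99 is €1.14/unit.
Origin Ravova qualifies under the Galos–Ravova agreement and 3325.52.99 is covered: preferential rate Free applies instead.
Duty = €240,784.60 × 0% = €0.00.
Total = €36,554.18 + €0.00 = €36,554.18.

€36,554.18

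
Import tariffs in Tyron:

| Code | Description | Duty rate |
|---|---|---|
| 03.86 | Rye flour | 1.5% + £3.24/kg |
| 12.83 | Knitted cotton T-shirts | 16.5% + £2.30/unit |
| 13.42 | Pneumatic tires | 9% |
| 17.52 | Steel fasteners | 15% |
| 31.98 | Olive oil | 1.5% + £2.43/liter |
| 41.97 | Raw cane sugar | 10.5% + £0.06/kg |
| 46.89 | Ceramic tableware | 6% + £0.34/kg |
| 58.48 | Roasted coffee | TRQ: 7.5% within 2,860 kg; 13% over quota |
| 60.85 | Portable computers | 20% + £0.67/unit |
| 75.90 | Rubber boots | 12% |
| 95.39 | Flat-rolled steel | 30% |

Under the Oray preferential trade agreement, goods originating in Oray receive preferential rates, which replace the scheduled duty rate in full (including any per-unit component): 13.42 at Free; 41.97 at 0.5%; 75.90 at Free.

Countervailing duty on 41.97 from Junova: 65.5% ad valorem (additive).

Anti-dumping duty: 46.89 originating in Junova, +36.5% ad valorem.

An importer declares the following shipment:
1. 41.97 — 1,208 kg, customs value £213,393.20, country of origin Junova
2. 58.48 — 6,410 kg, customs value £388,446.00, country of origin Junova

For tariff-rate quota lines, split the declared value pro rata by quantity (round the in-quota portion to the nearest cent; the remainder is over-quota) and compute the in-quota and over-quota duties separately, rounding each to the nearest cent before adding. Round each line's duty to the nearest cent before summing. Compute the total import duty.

Line 1 (41.97, Junova, 1,208 kg, £213,393.20):
Base rate for 41.97 is 10.5% + £0.06/kg.
41.97 has an FTA preferential rate, but origin Junova is not Oray; base rate stands.
Additional duty on 41.97 from Junova: +65.5%. Applied ad valorem rate: 10.5% + 65.5% = 76%.
Duty = £213,393.20 × 76% + 1,208 × £0.06 = £162,251.31.
Line 2 (58.48, Junova, 6,410 kg, £388,446.00):
Code 58.48 is under a tariff-rate quota (threshold 2,860 kg). In-quota: 2,860 kg at 7.5%; over-quota: 3,550 kg at 13%.
Pro-rata value split: in-quota = £388,446.00 × 2,860/6,410 = £173,316.00; over-quota = £388,446.00 − £173,316.00 = £215,130.00.
In-quota duty = £173,316.00 × 7.5% = £12,998.70. Over-quota duty = £215,130.00 × 13% = £27,966.90.
Line duty = £12,998.70 + £27,966.90 = £40,965.60.
Total = £162,251.31 + £40,965.60 = £203,216.91.

£203,216.91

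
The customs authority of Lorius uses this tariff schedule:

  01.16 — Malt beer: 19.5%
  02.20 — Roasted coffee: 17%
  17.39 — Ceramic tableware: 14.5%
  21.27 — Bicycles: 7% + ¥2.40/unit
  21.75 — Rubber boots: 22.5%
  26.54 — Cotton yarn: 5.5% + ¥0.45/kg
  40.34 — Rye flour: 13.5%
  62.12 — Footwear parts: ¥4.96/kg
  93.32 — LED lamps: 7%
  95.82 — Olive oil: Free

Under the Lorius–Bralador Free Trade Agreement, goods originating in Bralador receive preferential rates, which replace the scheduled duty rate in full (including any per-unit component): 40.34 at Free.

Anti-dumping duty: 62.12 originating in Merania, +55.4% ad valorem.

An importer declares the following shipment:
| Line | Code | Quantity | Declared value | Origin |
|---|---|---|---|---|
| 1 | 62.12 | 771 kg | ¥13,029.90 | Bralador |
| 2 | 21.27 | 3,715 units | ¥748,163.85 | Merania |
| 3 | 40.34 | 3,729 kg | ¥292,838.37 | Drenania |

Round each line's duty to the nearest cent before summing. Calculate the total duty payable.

Line 1 (62.12, Bralador, 771 kg, ¥13,029.90):
Base rate for 62.12 is ¥4.96/kg.
Origin Bralador is the FTA partner but 62.12 is not on the preference list; base rate stands.
The additional-duty order on 62.12 targets Merania, not Bralador; it does not apply.
Duty = 771 × ¥4.96 = ¥3,824.16.
Line 2 (21.27, Merania, 3,715 units, ¥748,163.85):
Base rate for 21.27 is 7% + ¥2.40/unit.
Duty = ¥748,163.85 × 7% + 3,715 × ¥2.40 = ¥61,287.47.
Line 3 (40.34, Drenania, 3,729 kg, ¥292,838.37):
Base rate for 40.34 is 13.5%.
40.34 has an FTA preferential rate, but origin Drenania is not Bralador; base rate stands.
Duty = ¥292,838.37 × 13.5% = ¥39,533.18.
Total = ¥3,824.16 + ¥61,287.47 + ¥39,533.18 = ¥104,644.81.

¥104,644.81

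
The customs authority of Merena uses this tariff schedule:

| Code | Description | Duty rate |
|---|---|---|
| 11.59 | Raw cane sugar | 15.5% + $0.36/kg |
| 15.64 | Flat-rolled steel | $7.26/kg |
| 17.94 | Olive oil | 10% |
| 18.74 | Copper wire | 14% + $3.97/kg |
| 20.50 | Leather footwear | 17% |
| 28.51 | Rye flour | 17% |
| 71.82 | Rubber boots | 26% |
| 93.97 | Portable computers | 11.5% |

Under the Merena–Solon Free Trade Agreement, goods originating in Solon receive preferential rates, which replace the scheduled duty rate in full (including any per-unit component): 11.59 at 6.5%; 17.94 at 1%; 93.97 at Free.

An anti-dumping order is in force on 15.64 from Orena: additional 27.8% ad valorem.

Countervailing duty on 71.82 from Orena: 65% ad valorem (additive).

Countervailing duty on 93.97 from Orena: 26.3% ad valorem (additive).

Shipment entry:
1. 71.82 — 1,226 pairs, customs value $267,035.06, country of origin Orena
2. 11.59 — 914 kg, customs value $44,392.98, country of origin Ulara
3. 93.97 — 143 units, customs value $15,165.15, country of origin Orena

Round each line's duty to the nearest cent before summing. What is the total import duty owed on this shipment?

Line 1 (71.82, Orena, 1,226 pairs, $267,035.06):
Base rate for 71.82 is 26%.
Additional duty on 71.82 from Orena: +65%. Applied ad valorem rate: 26% + 65% = 91%.
Duty = $267,035.06 × 91% = $243,001.90.
Line 2 (11.59, Ulara, 914 kg, $44,392.98):
Base rate for 11.59 is 15.5% + $0.36/kg.
11.59 has an FTA preferential rate, but origin Ulara is not Solon; base rate stands.
Duty = $44,392.98 × 15.5% + 914 × $0.36 = $7,209.95.
Line 3 (93.97, Orena, 143 units, $15,165.15):
Base rate for 93.97 is 11.5%.
93.97 has an FTA preferential rate, but origin Orena is not Solon; base rate stands.
Additional duty on 93.97 from Orena: +26.3%. Applied ad valorem rate: 11.5% + 26.3% = 37.8%.
Duty = $15,165.15 × 37.8% = $5,732.43.
Total = $243,001.90 + $7,209.95 + $5,732.43 = $255,944.28.

$255,944.28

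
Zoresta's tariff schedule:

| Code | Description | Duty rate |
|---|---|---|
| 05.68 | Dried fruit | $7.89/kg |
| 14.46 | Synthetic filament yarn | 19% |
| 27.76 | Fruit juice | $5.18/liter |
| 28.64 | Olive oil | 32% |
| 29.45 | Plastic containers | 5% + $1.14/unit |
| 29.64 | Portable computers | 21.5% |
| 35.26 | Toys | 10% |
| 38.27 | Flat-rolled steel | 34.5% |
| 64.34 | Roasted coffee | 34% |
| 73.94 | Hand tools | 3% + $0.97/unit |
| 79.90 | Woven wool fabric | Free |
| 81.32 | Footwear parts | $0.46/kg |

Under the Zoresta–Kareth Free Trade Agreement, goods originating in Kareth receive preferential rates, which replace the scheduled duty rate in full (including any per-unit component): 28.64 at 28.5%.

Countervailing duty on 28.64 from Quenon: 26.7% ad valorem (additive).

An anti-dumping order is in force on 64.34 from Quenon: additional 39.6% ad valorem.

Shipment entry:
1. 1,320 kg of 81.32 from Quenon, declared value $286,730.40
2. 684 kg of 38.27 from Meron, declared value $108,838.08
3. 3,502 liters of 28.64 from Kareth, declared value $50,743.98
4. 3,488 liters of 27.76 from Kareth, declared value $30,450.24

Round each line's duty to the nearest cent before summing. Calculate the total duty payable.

$70,686.21

Line 1 (81.32, Quenon, 1,320 kg, $286,730.40):
Base rate for 81.32 is $0.46/kg.
Duty = 1,320 × $0.46 = $607.20.
Line 2 (38.27, Meron, 684 kg, $108,838.08):
Base rate for 38.27 is 34.5%.
Duty = $108,838.08 × 34.5% = $37,549.14.
Line 3 (28.64, Kareth, 3,502 liters, $50,743.98):
Base rate for 28.64 is 32%.
Origin Kareth qualifies under the Zoresta–Kareth agreement and 28.64 is covered: preferential rate 28.5% applies instead.
The additional-duty order on 28.64 targets Quenon, not Kareth; it does not apply.
Duty = $50,743.98 × 28.5% = $14,462.03.
Line 4 (27.76, Kareth, 3,488 liters, $30,450.24):
Base rate for 27.76 is $5.18/liter.
Origin Kareth is the FTA partner but 27.76 is not on the preference list; base rate stands.
Duty = 3,488 × $5.18 = $18,067.84.
Total = $607.20 + $37,549.14 + $14,462.03 + $18,067.84 = $70,686.21.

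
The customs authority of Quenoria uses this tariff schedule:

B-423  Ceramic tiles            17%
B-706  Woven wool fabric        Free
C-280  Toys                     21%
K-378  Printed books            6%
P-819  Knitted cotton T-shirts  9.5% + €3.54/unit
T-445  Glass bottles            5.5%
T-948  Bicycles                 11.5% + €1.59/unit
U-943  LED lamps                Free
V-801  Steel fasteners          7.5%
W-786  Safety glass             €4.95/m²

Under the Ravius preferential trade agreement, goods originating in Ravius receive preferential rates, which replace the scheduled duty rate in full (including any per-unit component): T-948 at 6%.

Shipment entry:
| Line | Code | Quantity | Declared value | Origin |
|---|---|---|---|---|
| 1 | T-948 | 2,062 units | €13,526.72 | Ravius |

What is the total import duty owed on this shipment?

Line 1 (T-948, Ravius, 2,062 units, €13,526.72):
Base rate for T-948 is 11.5% + €1.59/unit.
Origin Ravius qualifies under the Quenoria–Ravius agreement and T-948 is covered: preferential rate 6% applies instead.
Duty = €13,526.72 × 6% = €811.60.

€811.60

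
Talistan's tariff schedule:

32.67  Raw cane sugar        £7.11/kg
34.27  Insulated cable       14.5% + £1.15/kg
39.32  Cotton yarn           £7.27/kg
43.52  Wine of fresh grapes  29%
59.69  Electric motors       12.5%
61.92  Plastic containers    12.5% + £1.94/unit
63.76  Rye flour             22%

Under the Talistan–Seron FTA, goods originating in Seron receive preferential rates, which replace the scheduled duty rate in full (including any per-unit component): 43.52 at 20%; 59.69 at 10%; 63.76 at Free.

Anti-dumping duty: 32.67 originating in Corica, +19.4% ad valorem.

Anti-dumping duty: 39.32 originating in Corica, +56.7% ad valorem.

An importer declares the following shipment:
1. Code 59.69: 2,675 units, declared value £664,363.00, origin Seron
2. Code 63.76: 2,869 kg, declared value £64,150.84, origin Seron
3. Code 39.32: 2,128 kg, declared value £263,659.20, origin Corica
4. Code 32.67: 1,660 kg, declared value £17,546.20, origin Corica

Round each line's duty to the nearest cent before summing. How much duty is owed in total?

Line 1 (59.69, Seron, 2,675 units, £664,363.00):
Base rate for 59.69 is 12.5%.
Origin Seron qualifies under the Talistan–Seron agreement and 59.69 is covered: preferential rate 10% applies instead.
Duty = £664,363.00 × 10% = £66,436.30.
Line 2 (63.76, Seron, 2,869 kg, £64,150.84):
Base rate for 63.76 is 22%.
Origin Seron qualifies under the Talistan–Seron agreement and 63.76 is covered: preferential rate Free applies instead.
Duty = £64,150.84 × 0% = £0.00.
Line 3 (39.32, Corica, 2,128 kg, £263,659.20):
Base rate for 39.32 is £7.27/kg.
Additional duty on 39.32 from Corica: +56.7% ad valorem. Applied ad valorem rate = 56.7%.
Duty = £263,659.20 × 56.7% + 2,128 × £7.27 = £164,965.33.
Line 4 (32.67, Corica, 1,660 kg, £17,546.20):
Base rate for 32.67 is £7.11/kg.
Additional duty on 32.67 from Corica: +19.4% ad valorem. Applied ad valorem rate = 19.4%.
Duty = £17,546.20 × 19.4% + 1,660 × £7.11 = £15,206.56.
Total = £66,436.30 + £0.00 + £164,965.33 + £15,206.56 = £246,608.19.

£246,608.19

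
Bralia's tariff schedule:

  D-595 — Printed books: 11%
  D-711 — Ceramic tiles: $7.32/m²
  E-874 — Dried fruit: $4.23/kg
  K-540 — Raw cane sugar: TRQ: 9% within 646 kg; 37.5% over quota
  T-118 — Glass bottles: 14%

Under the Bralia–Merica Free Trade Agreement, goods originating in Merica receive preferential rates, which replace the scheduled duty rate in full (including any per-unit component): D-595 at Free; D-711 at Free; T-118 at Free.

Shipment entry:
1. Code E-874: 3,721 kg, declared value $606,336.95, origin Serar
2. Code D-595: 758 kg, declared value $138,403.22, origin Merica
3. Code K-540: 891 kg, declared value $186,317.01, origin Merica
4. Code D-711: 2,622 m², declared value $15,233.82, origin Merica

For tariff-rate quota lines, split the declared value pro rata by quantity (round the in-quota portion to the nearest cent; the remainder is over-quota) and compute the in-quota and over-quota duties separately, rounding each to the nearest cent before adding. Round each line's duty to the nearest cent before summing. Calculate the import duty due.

Line 1 (E-874, Serar, 3,721 kg, $606,336.95):
Base rate for E-874 is $4.23/kg.
Duty = 3,721 × $4.23 = $15,739.83.
Line 2 (D-595, Merica, 758 kg, $138,403.22):
Base rate for D-595 is 11%.
Origin Merica qualifies under the Bralia–Merica agreement and D-595 is covered: preferential rate Free applies instead.
Duty = $138,403.22 × 0% = $0.00.
Line 3 (K-540, Merica, 891 kg, $186,317.01):
Code K-540 is under a tariff-rate quota (threshold 646 kg). In-quota: 646 kg at 9%; over-quota: 245 kg at 37.5%.
Pro-rata value split: in-quota = $186,317.01 × 646/891 = $135,085.06; over-quota = $186,317.01 − $135,085.06 = $51,231.95.
In-quota duty = $135,085.06 × 9% = $12,157.66. Over-quota duty = $51,231.95 × 37.5% = $19,211.98.
Line duty = $12,157.66 + $19,211.98 = $31,369.64.
Line 4 (D-711, Merica, 2,622 m², $15,233.82):
Base rate for D-711 is $7.32/m².
Origin Merica qualifies under the Bralia–Merica agreement and D-711 is covered: preferential rate Free applies instead.
Duty = $15,233.82 × 0% = $0.00.
Total = $15,739.83 + $0.00 + $31,369.64 + $0.00 = $47,109.47.

$47,109.47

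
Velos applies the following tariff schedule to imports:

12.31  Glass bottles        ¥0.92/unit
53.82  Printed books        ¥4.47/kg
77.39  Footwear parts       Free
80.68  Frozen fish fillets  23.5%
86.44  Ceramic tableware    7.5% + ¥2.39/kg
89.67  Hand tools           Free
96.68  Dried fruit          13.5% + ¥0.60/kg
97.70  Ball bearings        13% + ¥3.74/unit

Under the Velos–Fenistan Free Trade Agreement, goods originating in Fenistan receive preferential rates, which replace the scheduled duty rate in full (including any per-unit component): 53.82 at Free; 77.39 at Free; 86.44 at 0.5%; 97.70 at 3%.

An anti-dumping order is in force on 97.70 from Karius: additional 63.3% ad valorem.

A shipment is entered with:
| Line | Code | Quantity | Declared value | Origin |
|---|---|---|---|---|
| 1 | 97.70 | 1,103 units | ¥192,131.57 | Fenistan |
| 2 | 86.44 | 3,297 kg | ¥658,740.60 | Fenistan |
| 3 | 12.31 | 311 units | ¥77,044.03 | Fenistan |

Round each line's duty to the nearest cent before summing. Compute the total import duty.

¥9,343.77

Line 1 (97.70, Fenistan, 1,103 units, ¥192,131.57):
Base rate for 97.70 is 13% + ¥3.74/unit.
Origin Fenistan qualifies under the Velos–Fenistan agreement and 97.70 is covered: preferential rate 3% applies instead.
The additional-duty order on 97.70 targets Karius, not Fenistan; it does not apply.
Duty = ¥192,131.57 × 3% = ¥5,763.95.
Line 2 (86.44, Fenistan, 3,297 kg, ¥658,740.60):
Base rate for 86.44 is 7.5% + ¥2.39/kg.
Origin Fenistan qualifies under the Velos–Fenistan agreement and 86.44 is covered: preferential rate 0.5% applies instead.
Duty = ¥658,740.60 × 0.5% = ¥3,293.70.
Line 3 (12.31, Fenistan, 311 units, ¥77,044.03):
Base rate for 12.31 is ¥0.92/unit.
Origin Fenistan is the FTA partner but 12.31 is not on the preference list; base rate stands.
Duty = 311 × ¥0.92 = ¥286.12.
Total = ¥5,763.95 + ¥3,293.70 + ¥286.12 = ¥9,343.77.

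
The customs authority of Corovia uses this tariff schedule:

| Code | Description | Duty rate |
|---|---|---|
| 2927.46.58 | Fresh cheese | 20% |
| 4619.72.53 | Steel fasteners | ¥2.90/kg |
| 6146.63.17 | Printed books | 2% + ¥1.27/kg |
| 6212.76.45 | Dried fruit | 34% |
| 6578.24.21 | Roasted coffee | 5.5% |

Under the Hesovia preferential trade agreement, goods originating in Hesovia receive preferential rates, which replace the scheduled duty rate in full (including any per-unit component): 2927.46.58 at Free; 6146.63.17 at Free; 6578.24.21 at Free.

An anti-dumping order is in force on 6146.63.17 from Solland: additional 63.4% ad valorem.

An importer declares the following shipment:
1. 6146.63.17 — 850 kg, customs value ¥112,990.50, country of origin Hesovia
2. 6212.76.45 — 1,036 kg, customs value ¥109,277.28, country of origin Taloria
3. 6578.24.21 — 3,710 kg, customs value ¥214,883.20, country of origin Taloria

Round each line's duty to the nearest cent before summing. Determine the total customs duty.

¥48,972.86

Line 1 (6146.63.17, Hesovia, 850 kg, ¥112,990.50):
Base rate for 6146.63.17 is 2% + ¥1.27/kg.
Origin Hesovia qualifies under the Corovia–Hesovia agreement and 6146.63.17 is covered: preferential rate Free applies instead.
The additional-duty order on 6146.63.17 targets Solland, not Hesovia; it does not apply.
Duty = ¥112,990.50 × 0% = ¥0.00.
Line 2 (6212.76.45, Taloria, 1,036 kg, ¥109,277.28):
Base rate for 6212.76.45 is 34%.
Duty = ¥109,277.28 × 34% = ¥37,154.28.
Line 3 (6578.24.21, Taloria, 3,710 kg, ¥214,883.20):
Base rate for 6578.24.21 is 5.5%.
6578.24.21 has an FTA preferential rate, but origin Taloria is not Hesovia; base rate stands.
Duty = ¥214,883.20 × 5.5% = ¥11,818.58.
Total = ¥0.00 + ¥37,154.28 + ¥11,818.58 = ¥48,972.86.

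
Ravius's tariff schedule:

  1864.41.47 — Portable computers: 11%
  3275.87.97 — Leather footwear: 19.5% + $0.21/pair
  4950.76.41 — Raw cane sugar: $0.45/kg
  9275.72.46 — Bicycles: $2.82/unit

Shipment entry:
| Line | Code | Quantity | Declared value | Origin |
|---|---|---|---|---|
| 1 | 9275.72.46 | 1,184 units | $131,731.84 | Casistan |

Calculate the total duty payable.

$3,338.88

Line 1 (9275.72.46, Casistan, 1,184 units, $131,731.84):
Base rate for 9275.72.46 is $2.82/unit.
Duty = 1,184 × $2.82 = $3,338.88.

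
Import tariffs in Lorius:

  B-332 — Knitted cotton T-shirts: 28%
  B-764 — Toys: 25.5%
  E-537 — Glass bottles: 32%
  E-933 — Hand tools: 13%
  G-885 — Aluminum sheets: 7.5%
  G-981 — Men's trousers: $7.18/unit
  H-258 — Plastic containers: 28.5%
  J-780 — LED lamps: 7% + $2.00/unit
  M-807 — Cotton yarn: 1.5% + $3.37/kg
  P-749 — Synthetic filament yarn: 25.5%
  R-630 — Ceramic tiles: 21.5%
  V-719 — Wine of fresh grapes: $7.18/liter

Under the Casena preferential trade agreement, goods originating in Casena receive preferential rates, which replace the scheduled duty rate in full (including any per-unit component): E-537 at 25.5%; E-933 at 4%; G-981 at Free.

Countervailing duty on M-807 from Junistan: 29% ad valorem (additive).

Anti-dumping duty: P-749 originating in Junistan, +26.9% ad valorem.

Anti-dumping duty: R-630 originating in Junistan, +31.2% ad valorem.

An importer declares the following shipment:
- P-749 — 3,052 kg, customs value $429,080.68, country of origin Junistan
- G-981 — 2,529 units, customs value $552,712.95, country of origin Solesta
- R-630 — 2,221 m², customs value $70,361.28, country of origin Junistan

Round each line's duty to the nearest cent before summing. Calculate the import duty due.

Line 1 (P-749, Junistan, 3,052 kg, $429,080.68):
Base rate for P-749 is 25.5%.
Additional duty on P-749 from Junistan: +26.9%. Applied ad valorem rate: 25.5% + 26.9% = 52.4%.
Duty = $429,080.68 × 52.4% = $224,838.28.
Line 2 (G-981, Solesta, 2,529 units, $552,712.95):
Base rate for G-981 is $7.18/unit.
G-981 has an FTA preferential rate, but origin Solesta is not Casena; base rate stands.
Duty = 2,529 × $7.18 = $18,158.22.
Line 3 (R-630, Junistan, 2,221 m², $70,361.28):
Base rate for R-630 is 21.5%.
Additional duty on R-630 from Junistan: +31.2%. Applied ad valorem rate: 21.5% + 31.2% = 52.7%.
Duty = $70,361.28 × 52.7% = $37,080.39.
Total = $224,838.28 + $18,158.22 + $37,080.39 = $280,076.89.

$280,076.89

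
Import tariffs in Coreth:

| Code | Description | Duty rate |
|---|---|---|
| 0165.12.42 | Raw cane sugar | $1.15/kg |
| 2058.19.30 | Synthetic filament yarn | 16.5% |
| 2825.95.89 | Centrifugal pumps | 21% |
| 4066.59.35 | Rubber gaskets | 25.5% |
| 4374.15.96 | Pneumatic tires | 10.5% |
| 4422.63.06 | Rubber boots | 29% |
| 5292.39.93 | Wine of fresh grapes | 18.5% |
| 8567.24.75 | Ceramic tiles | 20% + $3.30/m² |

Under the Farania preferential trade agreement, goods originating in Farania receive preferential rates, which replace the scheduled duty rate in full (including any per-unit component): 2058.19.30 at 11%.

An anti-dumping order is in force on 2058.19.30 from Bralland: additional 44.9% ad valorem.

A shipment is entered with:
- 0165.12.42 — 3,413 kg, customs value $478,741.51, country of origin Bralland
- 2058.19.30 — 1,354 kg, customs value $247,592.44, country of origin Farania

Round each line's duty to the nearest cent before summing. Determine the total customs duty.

$31,160.12

Line 1 (0165.12.42, Bralland, 3,413 kg, $478,741.51):
Base rate for 0165.12.42 is $1.15/kg.
Duty = 3,413 × $1.15 = $3,924.95.
Line 2 (2058.19.30, Farania, 1,354 kg, $247,592.44):
Base rate for 2058.19.30 is 16.5%.
Origin Farania qualifies under the Coreth–Farania agreement and 2058.19.30 is covered: preferential rate 11% applies instead.
The additional-duty order on 2058.19.30 targets Bralland, not Farania; it does not apply.
Duty = $247,592.44 × 11% = $27,235.17.
Total = $3,924.95 + $27,235.17 = $31,160.12.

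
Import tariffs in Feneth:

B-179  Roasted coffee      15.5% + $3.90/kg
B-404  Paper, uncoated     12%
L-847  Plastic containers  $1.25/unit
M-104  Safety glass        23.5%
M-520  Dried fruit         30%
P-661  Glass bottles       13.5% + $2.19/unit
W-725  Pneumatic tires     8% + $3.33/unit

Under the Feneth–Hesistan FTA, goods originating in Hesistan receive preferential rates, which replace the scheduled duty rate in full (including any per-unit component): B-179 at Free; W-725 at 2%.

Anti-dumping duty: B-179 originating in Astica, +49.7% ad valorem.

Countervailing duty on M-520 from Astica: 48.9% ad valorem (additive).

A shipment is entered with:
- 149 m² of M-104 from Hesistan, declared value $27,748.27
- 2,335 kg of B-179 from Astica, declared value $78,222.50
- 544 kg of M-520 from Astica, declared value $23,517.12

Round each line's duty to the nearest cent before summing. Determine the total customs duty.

Line 1 (M-104, Hesistan, 149 m², $27,748.27):
Base rate for M-104 is 23.5%.
Origin Hesistan is the FTA partner but M-104 is not on the preference list; base rate stands.
Duty = $27,748.27 × 23.5% = $6,520.84.
Line 2 (B-179, Astica, 2,335 kg, $78,222.50):
Base rate for B-179 is 15.5% + $3.90/kg.
B-179 has an FTA preferential rate, but origin Astica is not Hesistan; base rate stands.
Additional duty on B-179 from Astica: +49.7%. Applied ad valorem rate: 15.5% + 49.7% = 65.2%.
Duty = $78,222.50 × 65.2% + 2,335 × $3.90 = $60,107.57.
Line 3 (M-520, Astica, 544 kg, $23,517.12):
Base rate for M-520 is 30%.
Additional duty on M-520 from Astica: +48.9%. Applied ad valorem rate: 30% + 48.9% = 78.9%.
Duty = $23,517.12 × 78.9% = $18,555.01.
Total = $6,520.84 + $60,107.57 + $18,555.01 = $85,183.42.

$85,183.42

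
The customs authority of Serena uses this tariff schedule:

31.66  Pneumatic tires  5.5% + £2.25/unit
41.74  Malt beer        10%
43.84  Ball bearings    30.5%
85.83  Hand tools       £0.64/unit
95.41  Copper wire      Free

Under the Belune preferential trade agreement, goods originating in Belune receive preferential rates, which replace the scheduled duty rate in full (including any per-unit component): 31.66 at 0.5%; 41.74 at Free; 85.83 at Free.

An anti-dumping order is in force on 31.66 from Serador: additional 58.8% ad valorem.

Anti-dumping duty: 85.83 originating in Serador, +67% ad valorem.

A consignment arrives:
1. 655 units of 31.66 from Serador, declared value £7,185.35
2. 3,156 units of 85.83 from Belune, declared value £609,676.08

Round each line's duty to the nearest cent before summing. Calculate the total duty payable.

£6,093.93

Line 1 (31.66, Serador, 655 units, £7,185.35):
Base rate for 31.66 is 5.5% + £2.25/unit.
31.66 has an FTA preferential rate, but origin Serador is not Belune; base rate stands.
Additional duty on 31.66 from Serador: +58.8%. Applied ad valorem rate: 5.5% + 58.8% = 64.3%.
Duty = £7,185.35 × 64.3% + 655 × £2.25 = £6,093.93.
Line 2 (85.83, Belune, 3,156 units, £609,676.08):
Base rate for 85.83 is £0.64/unit.
Origin Belune qualifies under the Serena–Belune agreement and 85.83 is covered: preferential rate Free applies instead.
The additional-duty order on 85.83 targets Serador, not Belune; it does not apply.
Duty = £609,676.08 × 0% = £0.00.
Total = £6,093.93 + £0.00 = £6,093.93.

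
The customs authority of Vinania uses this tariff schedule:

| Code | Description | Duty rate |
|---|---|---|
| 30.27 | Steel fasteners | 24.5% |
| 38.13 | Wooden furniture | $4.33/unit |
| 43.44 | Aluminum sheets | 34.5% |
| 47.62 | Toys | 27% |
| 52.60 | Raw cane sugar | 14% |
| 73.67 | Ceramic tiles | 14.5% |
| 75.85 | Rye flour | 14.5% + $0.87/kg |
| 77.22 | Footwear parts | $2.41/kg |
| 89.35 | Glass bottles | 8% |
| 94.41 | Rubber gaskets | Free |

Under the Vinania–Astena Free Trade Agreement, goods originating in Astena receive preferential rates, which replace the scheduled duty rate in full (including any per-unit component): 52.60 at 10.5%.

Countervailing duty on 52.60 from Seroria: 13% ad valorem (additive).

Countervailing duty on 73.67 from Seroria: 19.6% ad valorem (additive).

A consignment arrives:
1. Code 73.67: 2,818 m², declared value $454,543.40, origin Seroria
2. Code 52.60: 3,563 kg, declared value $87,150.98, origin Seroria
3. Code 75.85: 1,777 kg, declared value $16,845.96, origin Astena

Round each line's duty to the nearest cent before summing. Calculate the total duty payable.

$182,518.71

Line 1 (73.67, Seroria, 2,818 m², $454,543.40):
Base rate for 73.67 is 14.5%.
Additional duty on 73.67 from Seroria: +19.6%. Applied ad valorem rate: 14.5% + 19.6% = 34.1%.
Duty = $454,543.40 × 34.1% = $154,999.30.
Line 2 (52.60, Seroria, 3,563 kg, $87,150.98):
Base rate for 52.60 is 14%.
52.60 has an FTA preferential rate, but origin Seroria is not Astena; base rate stands.
Additional duty on 52.60 from Seroria: +13%. Applied ad valorem rate: 14% + 13% = 27%.
Duty = $87,150.98 × 27% = $23,530.76.
Line 3 (75.85, Astena, 1,777 kg, $16,845.96):
Base rate for 75.85 is 14.5% + $0.87/kg.
Origin Astena is the FTA partner but 75.85 is not on the preference list; base rate stands.
Duty = $16,845.96 × 14.5% + 1,777 × $0.87 = $3,988.65.
Total = $154,999.30 + $23,530.76 + $3,988.65 = $182,518.71.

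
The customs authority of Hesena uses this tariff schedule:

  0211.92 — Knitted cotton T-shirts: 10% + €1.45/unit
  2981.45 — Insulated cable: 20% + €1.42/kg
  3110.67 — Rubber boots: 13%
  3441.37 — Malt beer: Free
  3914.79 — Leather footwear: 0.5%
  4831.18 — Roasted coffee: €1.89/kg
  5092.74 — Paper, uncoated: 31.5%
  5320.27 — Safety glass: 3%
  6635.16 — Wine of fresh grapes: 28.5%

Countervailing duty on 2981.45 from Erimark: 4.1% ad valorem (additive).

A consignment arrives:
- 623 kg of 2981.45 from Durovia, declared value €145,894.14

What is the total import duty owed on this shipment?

Line 1 (2981.45, Durovia, 623 kg, €145,894.14):
Base rate for 2981.45 is 20% + €1.42/kg.
The additional-duty order on 2981.45 targets Erimark, not Durovia; it does not apply.
Duty = €145,894.14 × 20% + 623 × €1.42 = €30,063.49.

€30,063.49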